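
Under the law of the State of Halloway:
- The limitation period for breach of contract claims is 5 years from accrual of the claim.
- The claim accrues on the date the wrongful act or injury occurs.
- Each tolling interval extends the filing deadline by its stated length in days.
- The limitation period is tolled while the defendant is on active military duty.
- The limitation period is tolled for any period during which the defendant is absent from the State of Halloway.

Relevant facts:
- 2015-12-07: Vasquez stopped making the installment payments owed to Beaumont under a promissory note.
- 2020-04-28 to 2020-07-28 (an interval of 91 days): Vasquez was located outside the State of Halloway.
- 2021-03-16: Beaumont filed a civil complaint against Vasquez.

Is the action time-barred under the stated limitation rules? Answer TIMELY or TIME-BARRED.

TIME-BARRED

The claim accrued on 2015-12-07, when the wrongful act occurred.
5 years from 2015-12-07 is 2020-12-07.
Because the defendant's absence from the jurisdiction ran from 2020-04-28 to 2020-07-28, the deadline is extended by 91 days to 2021-03-08.
The 2021-03-16 filing falls after the 2021-03-08 deadline; the claim is time-barred.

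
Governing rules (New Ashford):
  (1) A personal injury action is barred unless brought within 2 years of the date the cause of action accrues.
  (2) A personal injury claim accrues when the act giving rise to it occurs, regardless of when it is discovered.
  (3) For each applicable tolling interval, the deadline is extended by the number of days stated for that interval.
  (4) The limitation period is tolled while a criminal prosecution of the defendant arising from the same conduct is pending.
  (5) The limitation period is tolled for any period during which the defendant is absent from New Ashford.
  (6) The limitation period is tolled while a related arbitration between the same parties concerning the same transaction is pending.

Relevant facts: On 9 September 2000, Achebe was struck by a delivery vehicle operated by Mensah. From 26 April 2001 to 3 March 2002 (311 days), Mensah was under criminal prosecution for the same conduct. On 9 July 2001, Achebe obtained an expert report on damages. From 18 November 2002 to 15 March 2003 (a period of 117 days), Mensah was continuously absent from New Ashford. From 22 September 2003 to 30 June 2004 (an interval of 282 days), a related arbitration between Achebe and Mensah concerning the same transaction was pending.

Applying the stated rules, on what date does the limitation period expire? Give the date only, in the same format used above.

The cause of action accrued on 9 September 2000, the date of the act.
Adding the 2 years base period to 9 September 2000 gives a deadline of 9 September 2002, before any tolling.
Because the pending criminal prosecution ran from 26 April 2001 to 3 March 2002, the deadline is extended by 311 days to 17 July 2003.
The defendant's absence from the jurisdiction from 18 November 2002 to 15 March 2003 tolled the period for 117 days, extending the deadline to 11 November 2003.
The period was tolled for 282 days by the pending related arbitration (22 September 2003 to 30 June 2004), pushing the deadline to 19 August 2004.
None of the other events listed affects the running of the period under the stated rules.

19 August 2004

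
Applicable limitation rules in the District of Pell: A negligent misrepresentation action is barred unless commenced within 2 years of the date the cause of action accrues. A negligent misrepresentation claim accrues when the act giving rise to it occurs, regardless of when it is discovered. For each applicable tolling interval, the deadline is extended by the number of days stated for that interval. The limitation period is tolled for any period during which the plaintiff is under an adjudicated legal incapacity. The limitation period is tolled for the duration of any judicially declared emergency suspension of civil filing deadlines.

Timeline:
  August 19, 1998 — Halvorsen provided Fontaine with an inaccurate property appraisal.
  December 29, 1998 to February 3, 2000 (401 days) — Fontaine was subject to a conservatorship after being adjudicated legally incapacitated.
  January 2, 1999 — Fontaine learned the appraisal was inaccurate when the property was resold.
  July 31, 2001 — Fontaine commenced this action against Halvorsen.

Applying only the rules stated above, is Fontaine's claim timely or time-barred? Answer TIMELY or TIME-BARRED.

The claim accrued on August 19, 1998, when the wrongful act occurred; under the stated occurrence rule the January 2, 1999 discovery does not delay accrual.
Adding the 2 years base period to August 19, 1998 gives a deadline of August 19, 2000, before any tolling.
Because the plaintiff's legal incapacity ran from December 29, 1998 to February 3, 2000, the deadline is extended by 401 days to September 24, 2001.
Fontaine filed on July 31, 2001, before the September 24, 2001 deadline, so the action is timely.

TIMELY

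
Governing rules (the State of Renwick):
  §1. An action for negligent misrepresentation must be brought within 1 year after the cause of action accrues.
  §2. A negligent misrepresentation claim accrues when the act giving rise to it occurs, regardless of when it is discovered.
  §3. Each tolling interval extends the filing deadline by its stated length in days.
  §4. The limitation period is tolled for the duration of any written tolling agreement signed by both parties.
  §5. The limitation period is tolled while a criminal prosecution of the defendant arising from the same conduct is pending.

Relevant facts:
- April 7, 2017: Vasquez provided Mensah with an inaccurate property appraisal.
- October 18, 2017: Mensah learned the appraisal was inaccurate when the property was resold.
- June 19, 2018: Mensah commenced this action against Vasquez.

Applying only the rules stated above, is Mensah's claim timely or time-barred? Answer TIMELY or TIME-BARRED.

Because the rule ties accrual to occurrence, the claim accrued on April 7, 2017, not on the October 18, 2017 discovery date.
1 year from April 7, 2017 is April 7, 2018.
The June 19, 2018 filing falls after the April 7, 2018 deadline; the claim is time-barred.

TIME-BARRED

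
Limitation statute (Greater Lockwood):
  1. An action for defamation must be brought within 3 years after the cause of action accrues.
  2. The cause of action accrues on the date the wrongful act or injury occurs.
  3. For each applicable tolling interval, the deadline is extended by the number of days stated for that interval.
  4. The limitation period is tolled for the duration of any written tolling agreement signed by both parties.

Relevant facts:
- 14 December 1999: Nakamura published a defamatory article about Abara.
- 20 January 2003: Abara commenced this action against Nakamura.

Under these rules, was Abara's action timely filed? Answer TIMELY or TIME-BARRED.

The cause of action accrued on 14 December 1999, the date of the act.
Adding the 3 years base period to 14 December 1999 gives a deadline of 14 December 2002, before any tolling.
Abara filed on 20 January 2003, after the 14 December 2002 deadline, so the action is time-barred.

TIME-BARRED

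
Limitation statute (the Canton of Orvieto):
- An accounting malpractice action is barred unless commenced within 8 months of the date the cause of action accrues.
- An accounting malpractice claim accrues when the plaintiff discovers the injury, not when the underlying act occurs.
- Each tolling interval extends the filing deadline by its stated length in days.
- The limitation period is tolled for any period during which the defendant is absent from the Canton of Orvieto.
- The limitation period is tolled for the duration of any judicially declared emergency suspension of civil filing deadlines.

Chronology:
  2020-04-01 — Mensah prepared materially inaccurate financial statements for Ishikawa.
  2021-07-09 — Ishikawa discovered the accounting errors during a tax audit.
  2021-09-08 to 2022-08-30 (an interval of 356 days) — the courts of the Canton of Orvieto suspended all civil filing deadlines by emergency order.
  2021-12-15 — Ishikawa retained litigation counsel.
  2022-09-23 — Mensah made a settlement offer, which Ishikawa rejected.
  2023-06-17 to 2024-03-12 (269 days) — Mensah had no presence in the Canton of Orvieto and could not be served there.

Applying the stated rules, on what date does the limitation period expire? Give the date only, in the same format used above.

2023-02-28

The claim did not accrue until Ishikawa discovered the injury on 2021-07-09; the 2020-04-01 act date does not start the clock under the stated rule.
Adding the 8 months base period to 2021-07-09 gives a deadline of 2022-03-09, before any tolling.
The period was tolled for 356 days by the emergency suspension of filing deadlines (2021-09-08 to 2022-08-30), pushing the deadline to 2023-02-28.
The defendant's absence from the jurisdiction starting 2023-06-17 came too late — the period had run on 2023-02-28 — and so does not extend the deadline.
Nothing else in the chronology tolls or restarts the period.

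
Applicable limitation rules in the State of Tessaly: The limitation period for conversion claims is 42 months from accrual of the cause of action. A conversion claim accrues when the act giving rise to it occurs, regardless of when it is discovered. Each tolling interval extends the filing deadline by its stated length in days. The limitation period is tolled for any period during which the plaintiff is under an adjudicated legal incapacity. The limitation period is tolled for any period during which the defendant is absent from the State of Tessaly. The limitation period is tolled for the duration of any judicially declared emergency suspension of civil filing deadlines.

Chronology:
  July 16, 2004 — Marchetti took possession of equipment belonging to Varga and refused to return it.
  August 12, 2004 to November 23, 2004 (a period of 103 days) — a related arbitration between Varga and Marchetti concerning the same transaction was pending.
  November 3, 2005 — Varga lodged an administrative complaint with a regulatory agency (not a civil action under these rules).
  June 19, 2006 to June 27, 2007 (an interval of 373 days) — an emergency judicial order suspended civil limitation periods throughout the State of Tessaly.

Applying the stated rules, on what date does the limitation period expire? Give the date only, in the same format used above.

January 23, 2009

The claim accrued on July 16, 2004, when the wrongful act occurred.
42 months from July 16, 2004 is January 16, 2008.
Because the emergency suspension of filing deadlines ran from June 19, 2006 to June 27, 2007, the deadline is extended by 373 days to January 23, 2009.
The pending related arbitration from August 12, 2004 to November 23, 2004 does not toll the period, because no stated rule makes a pending arbitration a tolling event.
Nothing else in the chronology tolls or restarts the period.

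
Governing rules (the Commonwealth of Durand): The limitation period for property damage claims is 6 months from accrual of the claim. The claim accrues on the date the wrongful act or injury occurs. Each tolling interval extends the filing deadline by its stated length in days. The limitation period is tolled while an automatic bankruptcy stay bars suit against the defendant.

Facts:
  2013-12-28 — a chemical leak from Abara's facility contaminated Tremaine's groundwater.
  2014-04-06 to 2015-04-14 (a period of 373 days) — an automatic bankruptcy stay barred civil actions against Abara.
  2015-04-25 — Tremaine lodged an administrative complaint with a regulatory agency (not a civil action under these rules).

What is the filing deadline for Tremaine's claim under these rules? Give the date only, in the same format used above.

The claim accrued on 2013-12-28, the date of the act.
Adding the 6 months base period to 2013-12-28 gives a deadline of 2014-06-28, before any tolling.
The automatic bankruptcy stay from 2014-04-06 to 2015-04-14 tolled the period for 373 days, extending the deadline to 2015-07-06.
Nothing else in the chronology tolls or restarts the period.

2015-07-06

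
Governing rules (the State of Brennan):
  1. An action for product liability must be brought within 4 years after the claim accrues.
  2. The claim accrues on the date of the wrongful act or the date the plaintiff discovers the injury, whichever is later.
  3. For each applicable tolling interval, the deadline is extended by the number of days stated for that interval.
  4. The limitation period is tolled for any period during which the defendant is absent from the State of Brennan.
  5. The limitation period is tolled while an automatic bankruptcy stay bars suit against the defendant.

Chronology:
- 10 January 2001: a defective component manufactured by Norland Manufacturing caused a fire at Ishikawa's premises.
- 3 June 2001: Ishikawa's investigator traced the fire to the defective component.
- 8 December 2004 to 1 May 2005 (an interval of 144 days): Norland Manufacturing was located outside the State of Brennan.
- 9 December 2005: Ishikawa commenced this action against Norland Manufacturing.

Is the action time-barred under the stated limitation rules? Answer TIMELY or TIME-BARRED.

TIME-BARRED

The claim accrued on 3 June 2001 — the later of the 10 January 2001 act and the 3 June 2001 discovery.
The untolled deadline — 4 years after 3 June 2001 — is 3 June 2005.
The defendant's absence from the jurisdiction from 8 December 2004 to 1 May 2005 tolled the period for 144 days, extending the deadline to 25 October 2005.
The 9 December 2005 filing falls after the 25 October 2005 deadline; the claim is time-barred.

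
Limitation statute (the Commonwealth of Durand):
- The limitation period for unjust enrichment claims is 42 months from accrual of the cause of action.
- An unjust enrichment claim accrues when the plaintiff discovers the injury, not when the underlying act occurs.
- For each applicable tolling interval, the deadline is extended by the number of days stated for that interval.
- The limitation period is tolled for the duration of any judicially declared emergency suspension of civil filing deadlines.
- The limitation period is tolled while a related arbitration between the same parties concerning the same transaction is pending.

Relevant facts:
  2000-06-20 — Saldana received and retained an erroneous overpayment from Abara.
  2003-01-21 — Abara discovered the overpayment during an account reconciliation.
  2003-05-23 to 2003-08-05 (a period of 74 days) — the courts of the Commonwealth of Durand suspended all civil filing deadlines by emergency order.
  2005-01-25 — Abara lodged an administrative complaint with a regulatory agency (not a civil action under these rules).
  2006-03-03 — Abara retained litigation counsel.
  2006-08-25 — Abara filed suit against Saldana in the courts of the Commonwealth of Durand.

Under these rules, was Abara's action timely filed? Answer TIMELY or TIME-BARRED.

TIMELY

Under the discovery rule, the claim accrued on 2003-01-21, when Abara discovered the injury — not on the 2000-06-20 date of the underlying act.
Adding the 42 months base period to 2003-01-21 gives a deadline of 2006-07-21, before any tolling.
The period was tolled for 74 days by the emergency suspension of filing deadlines (2003-05-23 to 2003-08-05), pushing the deadline to 2006-10-03.
Nothing else in the chronology tolls or restarts the period.
The 2006-08-25 filing precedes the 2006-10-03 deadline; the claim is timely.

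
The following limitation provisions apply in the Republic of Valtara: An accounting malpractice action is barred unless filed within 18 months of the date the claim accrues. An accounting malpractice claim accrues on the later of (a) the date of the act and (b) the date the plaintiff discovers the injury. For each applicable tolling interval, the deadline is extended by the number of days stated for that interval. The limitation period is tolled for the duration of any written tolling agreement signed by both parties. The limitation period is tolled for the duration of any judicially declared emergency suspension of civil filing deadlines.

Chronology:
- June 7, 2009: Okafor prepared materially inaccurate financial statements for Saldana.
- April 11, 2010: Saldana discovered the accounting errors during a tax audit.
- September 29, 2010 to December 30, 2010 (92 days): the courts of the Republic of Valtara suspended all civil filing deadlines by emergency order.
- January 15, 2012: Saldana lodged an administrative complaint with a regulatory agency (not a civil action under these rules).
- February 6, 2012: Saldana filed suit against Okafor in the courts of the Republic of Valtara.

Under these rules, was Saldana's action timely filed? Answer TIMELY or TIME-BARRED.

The claim accrued on April 11, 2010 — the later of the June 7, 2009 act and the April 11, 2010 discovery.
18 months from April 11, 2010 is October 11, 2011.
Because the emergency suspension of filing deadlines ran from September 29, 2010 to December 30, 2010, the deadline is extended by 92 days to January 11, 2012.
The other events in the timeline have no effect on the limitation period under the stated rules.
The February 6, 2012 filing falls after the January 11, 2012 deadline; the claim is time-barred.

TIME-BARRED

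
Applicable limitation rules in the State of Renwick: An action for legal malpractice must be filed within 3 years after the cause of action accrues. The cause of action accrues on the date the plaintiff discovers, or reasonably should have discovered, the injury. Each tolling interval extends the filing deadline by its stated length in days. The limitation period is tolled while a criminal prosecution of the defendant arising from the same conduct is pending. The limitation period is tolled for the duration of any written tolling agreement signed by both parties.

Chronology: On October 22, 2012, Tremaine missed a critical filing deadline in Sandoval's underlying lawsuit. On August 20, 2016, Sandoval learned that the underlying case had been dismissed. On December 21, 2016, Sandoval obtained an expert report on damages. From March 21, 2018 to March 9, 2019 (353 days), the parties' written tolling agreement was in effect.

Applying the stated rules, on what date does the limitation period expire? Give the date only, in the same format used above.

The claim did not accrue until Sandoval discovered the injury on August 20, 2016; the October 22, 2012 act date does not start the clock under the stated rule.
3 years from August 20, 2016 is August 20, 2019.
The period was tolled for 353 days by the written tolling agreement (March 21, 2018 to March 9, 2019), pushing the deadline to August 7, 2020.
Nothing else in the chronology tolls or restarts the period.

August 7, 2020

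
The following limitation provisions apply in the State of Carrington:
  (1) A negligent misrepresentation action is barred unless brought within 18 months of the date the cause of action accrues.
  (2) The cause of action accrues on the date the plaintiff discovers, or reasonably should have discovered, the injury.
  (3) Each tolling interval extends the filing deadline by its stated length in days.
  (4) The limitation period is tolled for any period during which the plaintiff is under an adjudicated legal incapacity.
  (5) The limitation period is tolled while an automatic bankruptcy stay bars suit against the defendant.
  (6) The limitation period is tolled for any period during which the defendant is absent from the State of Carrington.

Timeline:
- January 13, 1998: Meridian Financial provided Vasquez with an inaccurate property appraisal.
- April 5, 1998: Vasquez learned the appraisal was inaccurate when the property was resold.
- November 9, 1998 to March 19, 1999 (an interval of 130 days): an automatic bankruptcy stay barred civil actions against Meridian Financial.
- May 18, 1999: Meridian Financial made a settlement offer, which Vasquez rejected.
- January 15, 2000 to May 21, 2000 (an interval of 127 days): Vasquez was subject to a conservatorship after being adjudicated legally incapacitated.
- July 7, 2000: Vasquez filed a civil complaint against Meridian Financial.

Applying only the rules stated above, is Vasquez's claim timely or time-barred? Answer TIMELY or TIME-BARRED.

TIME-BARRED

The claim did not accrue until Vasquez discovered the injury on April 5, 1998; the January 13, 1998 act date does not start the clock under the stated rule.
The untolled deadline — 18 months after April 5, 1998 — is October 5, 1999.
The period was tolled for 130 days by the automatic bankruptcy stay (November 9, 1998 to March 19, 1999), pushing the deadline to February 12, 2000.
The plaintiff's legal incapacity from January 15, 2000 to May 21, 2000 tolled the period for 127 days, extending the deadline to June 18, 2000.
The other events in the timeline have no effect on the limitation period under the stated rules.
Filing on July 7, 2000 missed the June 18, 2000 deadline — the action is time-barred.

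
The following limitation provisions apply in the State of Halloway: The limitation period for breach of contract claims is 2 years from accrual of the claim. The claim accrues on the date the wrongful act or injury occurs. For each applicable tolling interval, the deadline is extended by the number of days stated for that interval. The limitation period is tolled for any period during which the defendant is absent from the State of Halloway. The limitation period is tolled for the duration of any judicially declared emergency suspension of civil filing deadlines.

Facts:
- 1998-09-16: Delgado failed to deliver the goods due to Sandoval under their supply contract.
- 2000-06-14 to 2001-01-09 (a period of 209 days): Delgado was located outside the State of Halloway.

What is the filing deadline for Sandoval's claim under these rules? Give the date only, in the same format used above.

The claim accrued on 1998-09-16, when the wrongful act occurred.
2 years from 1998-09-16 is 2000-09-16.
The period was tolled for 209 days by the defendant's absence from the jurisdiction (2000-06-14 to 2001-01-09), pushing the deadline to 2001-04-13.

2001-04-13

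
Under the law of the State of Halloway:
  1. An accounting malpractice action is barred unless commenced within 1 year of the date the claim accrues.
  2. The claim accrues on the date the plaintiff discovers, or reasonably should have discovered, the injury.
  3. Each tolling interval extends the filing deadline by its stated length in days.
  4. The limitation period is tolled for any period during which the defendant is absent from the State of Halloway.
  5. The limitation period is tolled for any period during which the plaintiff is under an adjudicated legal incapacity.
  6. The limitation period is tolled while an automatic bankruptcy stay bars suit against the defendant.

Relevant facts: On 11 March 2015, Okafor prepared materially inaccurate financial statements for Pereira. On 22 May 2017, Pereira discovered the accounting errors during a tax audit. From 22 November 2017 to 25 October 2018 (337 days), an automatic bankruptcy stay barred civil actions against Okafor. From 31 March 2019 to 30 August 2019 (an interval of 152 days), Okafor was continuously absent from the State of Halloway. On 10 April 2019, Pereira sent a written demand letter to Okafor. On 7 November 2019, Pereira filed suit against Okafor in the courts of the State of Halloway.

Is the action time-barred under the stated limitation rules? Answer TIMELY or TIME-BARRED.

Accrual is tied to discovery, so the period began on 22 May 2017 rather than on 11 March 2015 when the act occurred.
Adding the 1 year base period to 22 May 2017 gives a deadline of 22 May 2018, before any tolling.
The automatic bankruptcy stay from 22 November 2017 to 25 October 2018 tolled the period for 337 days, extending the deadline to 24 April 2019.
The period was tolled for 152 days by the defendant's absence from the jurisdiction (31 March 2019 to 30 August 2019), pushing the deadline to 23 September 2019.
None of the other events listed affects the running of the period under the stated rules.
The 7 November 2019 filing falls after the 23 September 2019 deadline; the claim is time-barred.

TIME-BARRED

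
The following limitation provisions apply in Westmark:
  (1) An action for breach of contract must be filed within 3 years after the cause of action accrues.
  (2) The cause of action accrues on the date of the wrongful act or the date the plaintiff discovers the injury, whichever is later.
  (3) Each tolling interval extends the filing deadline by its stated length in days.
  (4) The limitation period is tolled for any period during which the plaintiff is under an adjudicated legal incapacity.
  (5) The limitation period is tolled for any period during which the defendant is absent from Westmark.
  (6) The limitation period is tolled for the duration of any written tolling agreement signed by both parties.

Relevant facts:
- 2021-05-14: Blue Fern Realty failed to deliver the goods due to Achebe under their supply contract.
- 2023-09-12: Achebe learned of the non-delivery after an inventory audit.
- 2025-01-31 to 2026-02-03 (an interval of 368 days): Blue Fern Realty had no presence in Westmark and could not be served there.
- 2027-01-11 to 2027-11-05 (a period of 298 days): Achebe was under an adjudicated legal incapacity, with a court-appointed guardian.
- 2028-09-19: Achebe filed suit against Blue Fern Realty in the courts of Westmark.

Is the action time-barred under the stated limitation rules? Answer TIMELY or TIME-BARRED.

TIME-BARRED

Because discovery on 2023-09-12 post-dates the 2021-05-14 act, accrual under the later-of rule falls on 2023-09-12.
3 years from 2023-09-12 is 2026-09-12.
The period was tolled for 368 days by the defendant's absence from the jurisdiction (2025-01-31 to 2026-02-03), pushing the deadline to 2027-09-15.
The period was tolled for 298 days by the plaintiff's legal incapacity (2027-01-11 to 2027-11-05), pushing the deadline to 2028-07-09.
Achebe filed on 2028-09-19, after the 2028-07-09 deadline, so the action is time-barred.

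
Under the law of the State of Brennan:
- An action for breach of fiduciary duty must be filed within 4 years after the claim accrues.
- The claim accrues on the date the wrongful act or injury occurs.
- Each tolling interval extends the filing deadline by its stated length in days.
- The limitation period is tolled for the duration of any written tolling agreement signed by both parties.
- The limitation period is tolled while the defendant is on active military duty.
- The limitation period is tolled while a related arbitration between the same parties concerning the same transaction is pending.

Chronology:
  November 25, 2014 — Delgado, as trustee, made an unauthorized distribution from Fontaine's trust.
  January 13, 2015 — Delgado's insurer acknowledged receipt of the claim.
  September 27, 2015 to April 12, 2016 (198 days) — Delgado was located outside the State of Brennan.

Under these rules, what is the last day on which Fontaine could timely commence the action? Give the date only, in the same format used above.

November 25, 2018

The claim accrued on November 25, 2014, the date of the act.
4 years from November 25, 2014 is November 25, 2018.
No stated provision tolls the period for the defendant's absence, so the interval from September 27, 2015 to April 12, 2016 has no effect on the deadline.
The other events in the timeline have no effect on the limitation period under the stated rules.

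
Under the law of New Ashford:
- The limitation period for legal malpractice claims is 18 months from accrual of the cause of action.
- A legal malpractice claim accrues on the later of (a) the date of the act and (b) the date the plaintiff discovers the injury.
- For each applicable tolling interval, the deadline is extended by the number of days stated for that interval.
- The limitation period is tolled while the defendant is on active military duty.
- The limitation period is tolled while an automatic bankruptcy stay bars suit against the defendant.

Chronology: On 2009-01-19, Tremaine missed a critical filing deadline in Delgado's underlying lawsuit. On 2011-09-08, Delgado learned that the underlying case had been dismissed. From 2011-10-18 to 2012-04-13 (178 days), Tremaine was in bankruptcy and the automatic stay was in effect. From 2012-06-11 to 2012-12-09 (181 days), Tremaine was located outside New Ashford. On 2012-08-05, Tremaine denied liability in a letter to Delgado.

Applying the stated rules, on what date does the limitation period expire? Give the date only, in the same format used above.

The claim accrued on 2011-09-08 — the later of the 2009-01-19 act and the 2011-09-08 discovery.
18 months from 2011-09-08 is 2013-03-08.
The period was tolled for 178 days by the automatic bankruptcy stay (2011-10-18 to 2012-04-13), pushing the deadline to 2013-09-02.
Although the defendant's absence ran from 2012-06-11 to 2012-12-09, the stated rules do not make that a tolling event, so it is disregarded.
The other events in the timeline have no effect on the limitation period under the stated rules.

2013-09-02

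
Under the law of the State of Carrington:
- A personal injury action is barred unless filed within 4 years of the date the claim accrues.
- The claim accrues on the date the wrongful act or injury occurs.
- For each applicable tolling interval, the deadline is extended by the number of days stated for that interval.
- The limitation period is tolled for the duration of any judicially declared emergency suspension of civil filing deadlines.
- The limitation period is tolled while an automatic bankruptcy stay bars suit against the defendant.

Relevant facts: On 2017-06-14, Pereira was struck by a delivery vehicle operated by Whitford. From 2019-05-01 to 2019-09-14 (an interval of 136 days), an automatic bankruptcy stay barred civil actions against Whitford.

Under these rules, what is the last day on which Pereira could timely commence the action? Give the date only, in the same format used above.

2021-10-28

The claim accrued on 2017-06-14, when the wrongful act occurred.
4 years from 2017-06-14 is 2021-06-14.
The period was tolled for 136 days by the automatic bankruptcy stay (2019-05-01 to 2019-09-14), pushing the deadline to 2021-10-28.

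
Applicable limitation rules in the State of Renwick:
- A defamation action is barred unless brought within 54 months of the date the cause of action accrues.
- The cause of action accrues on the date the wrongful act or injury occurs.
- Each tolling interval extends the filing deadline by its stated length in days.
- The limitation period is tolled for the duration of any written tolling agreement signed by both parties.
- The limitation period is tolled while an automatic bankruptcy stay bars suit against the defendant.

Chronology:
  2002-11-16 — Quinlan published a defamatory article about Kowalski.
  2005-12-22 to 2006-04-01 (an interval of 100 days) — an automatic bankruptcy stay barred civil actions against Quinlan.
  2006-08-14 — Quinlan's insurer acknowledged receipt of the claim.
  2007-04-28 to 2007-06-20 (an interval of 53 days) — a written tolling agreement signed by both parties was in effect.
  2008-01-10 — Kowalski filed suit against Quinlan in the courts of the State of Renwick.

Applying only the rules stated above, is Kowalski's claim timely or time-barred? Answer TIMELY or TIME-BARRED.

The cause of action accrued on 2002-11-16, the date of the act.
Adding the 54 months base period to 2002-11-16 gives a deadline of 2007-05-16, before any tolling.
The period was tolled for 100 days by the automatic bankruptcy stay (2005-12-22 to 2006-04-01), pushing the deadline to 2007-08-24.
The written tolling agreement from 2007-04-28 to 2007-06-20 tolled the period for 53 days, extending the deadline to 2007-10-16.
Nothing else in the chronology tolls or restarts the period.
Kowalski filed on 2008-01-10, after the 2007-10-16 deadline, so the action is time-barred.

TIME-BARRED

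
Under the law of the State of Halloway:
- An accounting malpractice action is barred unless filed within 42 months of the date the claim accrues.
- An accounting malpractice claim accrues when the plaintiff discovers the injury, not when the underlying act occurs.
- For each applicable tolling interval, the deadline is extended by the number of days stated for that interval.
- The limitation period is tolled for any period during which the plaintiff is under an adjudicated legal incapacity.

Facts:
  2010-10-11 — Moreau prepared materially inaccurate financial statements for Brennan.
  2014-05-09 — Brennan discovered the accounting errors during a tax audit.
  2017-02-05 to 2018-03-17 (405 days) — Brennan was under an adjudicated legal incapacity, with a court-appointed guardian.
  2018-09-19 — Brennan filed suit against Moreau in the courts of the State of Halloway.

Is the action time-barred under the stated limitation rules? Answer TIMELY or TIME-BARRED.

TIMELY

Under the discovery rule, the claim accrued on 2014-05-09, when Brennan discovered the injury — not on the 2010-10-11 date of the underlying act.
The untolled deadline — 42 months after 2014-05-09 — is 2017-11-09.
The plaintiff's legal incapacity from 2017-02-05 to 2018-03-17 tolled the period for 405 days, extending the deadline to 2018-12-19.
Filing on 2018-09-19 beat the 2018-12-19 deadline — the action is timely.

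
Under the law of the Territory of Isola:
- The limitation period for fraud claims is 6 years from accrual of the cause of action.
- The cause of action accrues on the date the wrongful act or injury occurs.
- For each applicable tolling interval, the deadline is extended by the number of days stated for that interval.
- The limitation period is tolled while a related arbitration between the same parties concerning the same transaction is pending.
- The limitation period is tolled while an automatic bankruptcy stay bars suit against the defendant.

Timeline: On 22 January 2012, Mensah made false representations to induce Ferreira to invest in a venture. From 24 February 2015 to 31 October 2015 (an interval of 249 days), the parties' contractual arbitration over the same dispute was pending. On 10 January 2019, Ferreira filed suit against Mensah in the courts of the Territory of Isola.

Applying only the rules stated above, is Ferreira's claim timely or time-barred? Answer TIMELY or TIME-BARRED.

The limitation period began to run on 22 January 2012.
Adding the 6 years base period to 22 January 2012 gives a deadline of 22 January 2018, before any tolling.
Because the pending related arbitration ran from 24 February 2015 to 31 October 2015, the deadline is extended by 249 days to 28 September 2018.
The 10 January 2019 filing falls after the 28 September 2018 deadline; the claim is time-barred.

TIME-BARRED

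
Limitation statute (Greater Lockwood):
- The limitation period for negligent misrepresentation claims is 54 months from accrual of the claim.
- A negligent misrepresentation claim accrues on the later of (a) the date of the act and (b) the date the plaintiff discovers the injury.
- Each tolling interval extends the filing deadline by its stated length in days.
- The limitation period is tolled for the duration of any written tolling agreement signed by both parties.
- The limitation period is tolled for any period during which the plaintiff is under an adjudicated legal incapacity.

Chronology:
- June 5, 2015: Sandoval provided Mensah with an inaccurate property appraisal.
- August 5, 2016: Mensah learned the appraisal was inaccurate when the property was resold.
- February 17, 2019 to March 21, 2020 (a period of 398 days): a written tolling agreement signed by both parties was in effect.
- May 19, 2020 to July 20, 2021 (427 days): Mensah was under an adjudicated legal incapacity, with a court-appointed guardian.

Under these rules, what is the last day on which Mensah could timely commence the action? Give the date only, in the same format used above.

The claim accrued on August 5, 2016 — the later of the June 5, 2015 act and the August 5, 2016 discovery.
Adding the 54 months base period to August 5, 2016 gives a deadline of February 5, 2021, before any tolling.
The written tolling agreement from February 17, 2019 to March 21, 2020 tolled the period for 398 days, extending the deadline to March 10, 2022.
Because the plaintiff's legal incapacity ran from May 19, 2020 to July 20, 2021, the deadline is extended by 427 days to May 11, 2023.

May 11, 2023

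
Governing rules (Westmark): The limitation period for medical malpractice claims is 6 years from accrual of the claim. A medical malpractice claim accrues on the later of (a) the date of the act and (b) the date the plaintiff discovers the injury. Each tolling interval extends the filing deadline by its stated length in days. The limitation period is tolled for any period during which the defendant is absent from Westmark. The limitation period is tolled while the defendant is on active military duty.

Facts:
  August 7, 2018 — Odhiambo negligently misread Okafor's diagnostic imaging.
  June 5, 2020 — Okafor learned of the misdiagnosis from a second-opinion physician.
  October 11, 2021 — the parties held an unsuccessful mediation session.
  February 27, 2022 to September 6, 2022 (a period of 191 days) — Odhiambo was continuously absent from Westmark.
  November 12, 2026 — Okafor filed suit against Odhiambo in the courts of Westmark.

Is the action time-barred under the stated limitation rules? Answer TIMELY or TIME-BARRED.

TIMELY

Taking the later of the act (August 7, 2018) and discovery (June 5, 2020), the claim accrued on June 5, 2020.
The untolled deadline — 6 years after June 5, 2020 — is June 5, 2026.
Because the defendant's absence from the jurisdiction ran from February 27, 2022 to September 6, 2022, the deadline is extended by 191 days to December 13, 2026.
Nothing else in the chronology tolls or restarts the period.
Okafor filed on November 12, 2026, before the December 13, 2026 deadline, so the action is timely.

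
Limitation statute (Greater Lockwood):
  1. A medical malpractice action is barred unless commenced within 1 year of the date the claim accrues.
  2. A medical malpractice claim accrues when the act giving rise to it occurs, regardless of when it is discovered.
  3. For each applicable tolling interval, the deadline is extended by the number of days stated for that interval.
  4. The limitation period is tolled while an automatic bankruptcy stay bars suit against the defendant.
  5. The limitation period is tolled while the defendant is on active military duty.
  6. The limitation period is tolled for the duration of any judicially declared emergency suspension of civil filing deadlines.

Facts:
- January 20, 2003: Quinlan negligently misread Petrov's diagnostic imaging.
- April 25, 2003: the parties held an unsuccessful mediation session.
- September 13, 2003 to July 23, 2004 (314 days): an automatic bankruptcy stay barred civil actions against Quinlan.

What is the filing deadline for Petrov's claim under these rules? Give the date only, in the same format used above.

November 29, 2004

The limitation period began to run on January 20, 2003.
Adding the 1 year base period to January 20, 2003 gives a deadline of January 20, 2004, before any tolling.
The period was tolled for 314 days by the automatic bankruptcy stay (September 13, 2003 to July 23, 2004), pushing the deadline to November 29, 2004.
None of the other events listed affects the running of the period under the stated rules.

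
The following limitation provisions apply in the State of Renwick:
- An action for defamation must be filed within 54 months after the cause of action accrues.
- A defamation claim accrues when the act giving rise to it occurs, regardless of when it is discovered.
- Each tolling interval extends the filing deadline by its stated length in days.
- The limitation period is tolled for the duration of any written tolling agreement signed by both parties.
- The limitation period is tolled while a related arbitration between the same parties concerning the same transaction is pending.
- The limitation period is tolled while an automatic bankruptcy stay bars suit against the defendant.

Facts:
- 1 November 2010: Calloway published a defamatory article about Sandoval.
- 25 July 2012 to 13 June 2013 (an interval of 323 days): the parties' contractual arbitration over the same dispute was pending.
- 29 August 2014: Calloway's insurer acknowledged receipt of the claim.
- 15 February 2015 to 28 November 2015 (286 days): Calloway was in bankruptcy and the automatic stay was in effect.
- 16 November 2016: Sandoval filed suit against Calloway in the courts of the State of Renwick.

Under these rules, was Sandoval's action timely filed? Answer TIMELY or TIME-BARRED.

The limitation period began to run on 1 November 2010.
The untolled deadline — 54 months after 1 November 2010 — is 1 May 2015.
The pending related arbitration from 25 July 2012 to 13 June 2013 tolled the period for 323 days, extending the deadline to 19 March 2016.
The automatic bankruptcy stay from 15 February 2015 to 28 November 2015 tolled the period for 286 days, extending the deadline to 30 December 2016.
The other events in the timeline have no effect on the limitation period under the stated rules.
Sandoval filed on 16 November 2016, before the 30 December 2016 deadline, so the action is timely.

TIMELY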